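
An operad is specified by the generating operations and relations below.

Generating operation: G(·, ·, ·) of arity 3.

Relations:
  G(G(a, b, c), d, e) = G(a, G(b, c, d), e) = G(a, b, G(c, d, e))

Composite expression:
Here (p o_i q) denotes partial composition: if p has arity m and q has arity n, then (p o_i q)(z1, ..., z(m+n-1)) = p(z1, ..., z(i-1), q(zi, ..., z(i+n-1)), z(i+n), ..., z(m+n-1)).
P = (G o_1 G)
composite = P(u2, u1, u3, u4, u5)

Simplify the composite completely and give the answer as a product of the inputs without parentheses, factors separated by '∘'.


u2 ∘ u1 ∘ u3 ∘ u4 ∘ u5

Under associativity of G, the answer is the u's in reading order.
G(u2, u1, u3) linearizes to u2 ∘ u1 ∘ u3
G(G(u2, u1, u3), u4, u5) linearizes to u2 ∘ u1 ∘ u3 ∘ u4 ∘ u5


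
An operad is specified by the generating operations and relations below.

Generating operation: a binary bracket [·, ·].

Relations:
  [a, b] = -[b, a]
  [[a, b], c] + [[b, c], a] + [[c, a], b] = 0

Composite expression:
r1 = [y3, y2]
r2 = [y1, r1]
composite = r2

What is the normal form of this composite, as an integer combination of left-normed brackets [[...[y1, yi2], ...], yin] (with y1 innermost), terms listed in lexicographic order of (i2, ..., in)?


-[[y1, y2], y3] + [[y1, y3], y2]

Antisymmetry and Jacobi reduce to y1-anchored left-normed brackets.
Composite bracket: [y1, [y3, y2]]
The bracket unfolds into 4 signed words via [a, b] = ab - ba (2^2 = 4).
Coefficients come from the y1-initial words:
  word y1y2y3 has sign -1, contributing -[[y1, y2], y3]
  word y1y3y2 has sign +1, contributing +[[y1, y3], y2]


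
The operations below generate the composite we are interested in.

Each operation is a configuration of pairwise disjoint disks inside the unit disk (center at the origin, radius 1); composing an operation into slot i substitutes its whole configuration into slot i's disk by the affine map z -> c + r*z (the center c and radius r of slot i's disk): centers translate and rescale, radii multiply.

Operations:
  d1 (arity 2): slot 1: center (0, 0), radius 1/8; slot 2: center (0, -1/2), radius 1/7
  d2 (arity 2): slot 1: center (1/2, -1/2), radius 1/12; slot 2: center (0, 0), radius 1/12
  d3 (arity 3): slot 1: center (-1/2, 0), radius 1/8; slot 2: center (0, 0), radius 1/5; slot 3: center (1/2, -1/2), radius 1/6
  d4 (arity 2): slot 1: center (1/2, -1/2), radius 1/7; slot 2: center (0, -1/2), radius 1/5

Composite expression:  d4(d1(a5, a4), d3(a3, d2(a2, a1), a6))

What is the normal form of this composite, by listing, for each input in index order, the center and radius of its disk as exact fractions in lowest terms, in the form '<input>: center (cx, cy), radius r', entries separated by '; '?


a1: center (0, -1/2), radius 1/300; a2: center (1/50, -13/25), radius 1/300; a3: center (-1/10, -1/2), radius 1/40; a4: center (1/2, -4/7), radius 1/49; a5: center (1/2, -1/2), radius 1/56; a6: center (1/10, -3/5), radius 1/30

Below d4, radii multiply path by path; the a-disk centers shift.
input a5: applying the 2 nested substitutions gives center (1/2, -1/2), radius 1/56
input a4: applying the 2 nested substitutions gives center (1/2, -4/7), radius 1/49
input a3: applying the 2 nested substitutions gives center (-1/10, -1/2), radius 1/40
input a2: applying the 3 nested substitutions gives center (1/50, -13/25), radius 1/300
input a1: applying the 3 nested substitutions gives center (0, -1/2), radius 1/300
input a6: applying the 2 nested substitutions gives center (1/10, -3/5), radius 1/30


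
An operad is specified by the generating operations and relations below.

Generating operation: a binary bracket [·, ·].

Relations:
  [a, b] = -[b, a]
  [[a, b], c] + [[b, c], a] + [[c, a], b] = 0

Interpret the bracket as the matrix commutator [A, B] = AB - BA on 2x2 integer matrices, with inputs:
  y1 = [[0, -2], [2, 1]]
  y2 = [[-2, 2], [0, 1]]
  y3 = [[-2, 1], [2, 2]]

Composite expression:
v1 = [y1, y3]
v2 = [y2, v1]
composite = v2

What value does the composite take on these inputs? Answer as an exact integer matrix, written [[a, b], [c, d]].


[[-12, 51], [-18, 12]]

[y1, y3] = [[-6, -9], [-6, 6]]
[y2, [y1, y3]] = [[-12, 51], [-18, 12]]


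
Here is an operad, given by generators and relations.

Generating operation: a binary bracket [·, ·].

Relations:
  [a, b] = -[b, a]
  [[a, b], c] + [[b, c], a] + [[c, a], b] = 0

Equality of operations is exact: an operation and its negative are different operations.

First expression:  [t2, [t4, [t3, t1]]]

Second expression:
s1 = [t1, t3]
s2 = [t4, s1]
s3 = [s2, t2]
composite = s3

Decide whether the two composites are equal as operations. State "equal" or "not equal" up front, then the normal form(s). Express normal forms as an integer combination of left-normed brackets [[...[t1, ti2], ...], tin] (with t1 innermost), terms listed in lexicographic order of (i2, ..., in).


equal: each reduces to -[[[t1, t3], t4], t2]

The first composite normalizes to -[[[t1, t3], t4], t2]
The second composite normalizes to -[[[t1, t3], t4], t2]
Identical normal forms: equal.


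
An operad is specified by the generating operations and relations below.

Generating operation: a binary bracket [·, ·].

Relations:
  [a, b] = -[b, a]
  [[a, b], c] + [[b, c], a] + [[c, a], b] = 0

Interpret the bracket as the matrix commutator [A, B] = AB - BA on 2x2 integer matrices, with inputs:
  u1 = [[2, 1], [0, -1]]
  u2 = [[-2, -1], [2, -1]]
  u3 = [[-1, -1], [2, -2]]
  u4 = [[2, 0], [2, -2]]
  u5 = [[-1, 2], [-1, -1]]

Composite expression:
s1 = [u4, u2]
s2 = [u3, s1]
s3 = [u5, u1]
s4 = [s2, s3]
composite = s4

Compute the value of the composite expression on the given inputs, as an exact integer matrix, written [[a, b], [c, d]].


[u4, u2] = [[2, -4], [-10, -2]]
[u3, [u4, u2]] = [[18, 0], [18, -18]]
[u5, u1] = [[1, -6], [-3, -1]]
[[u3, [u4, u2]], [u5, u1]] = [[108, -216], [144, -108]]

[[108, -216], [144, -108]]


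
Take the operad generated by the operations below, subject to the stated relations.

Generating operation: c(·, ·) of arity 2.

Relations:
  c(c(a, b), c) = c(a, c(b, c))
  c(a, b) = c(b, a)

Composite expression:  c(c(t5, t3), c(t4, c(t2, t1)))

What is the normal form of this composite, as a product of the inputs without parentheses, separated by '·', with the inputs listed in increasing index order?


t1 · t2 · t3 · t4 · t5

Key point: c commutes, so take the t-inputs in any fixed order.
c(t5, t3) reduces to t5 · t3
c(t2, t1) reduces to t2 · t1
c(t4, c(t2, t1)) reduces to t4 · t2 · t1
c(c(t5, t3), c(t4, c(t2, t1))) reduces to t5 · t3 · t4 · t2 · t1
commutativity sorts the factors: t1 · t2 · t3 · t4 · t5


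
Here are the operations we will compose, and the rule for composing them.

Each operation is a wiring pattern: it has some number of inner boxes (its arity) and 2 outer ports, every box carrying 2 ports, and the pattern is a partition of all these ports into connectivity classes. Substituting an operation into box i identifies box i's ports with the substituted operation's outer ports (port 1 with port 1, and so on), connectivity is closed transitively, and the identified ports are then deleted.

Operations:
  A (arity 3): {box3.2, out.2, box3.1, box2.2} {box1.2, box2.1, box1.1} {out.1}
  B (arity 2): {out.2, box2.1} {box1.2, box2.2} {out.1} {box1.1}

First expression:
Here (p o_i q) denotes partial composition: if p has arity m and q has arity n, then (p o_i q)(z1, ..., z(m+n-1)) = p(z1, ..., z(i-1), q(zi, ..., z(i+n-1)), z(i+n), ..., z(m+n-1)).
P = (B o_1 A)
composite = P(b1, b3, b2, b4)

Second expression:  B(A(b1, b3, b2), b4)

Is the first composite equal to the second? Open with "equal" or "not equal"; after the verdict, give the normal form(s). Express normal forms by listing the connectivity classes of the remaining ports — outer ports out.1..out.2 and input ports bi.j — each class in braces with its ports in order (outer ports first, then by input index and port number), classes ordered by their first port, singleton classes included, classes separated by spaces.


equal — both sides give {out.1} {out.2, b4.1} {b1.1, b1.2, b3.1} {b2.1, b2.2, b3.2, b4.2}

Reducing the first expression gives {out.1} {out.2, b4.1} {b1.1, b1.2, b3.1} {b2.1, b2.2, b3.2, b4.2}
Reducing the second expression gives {out.1} {out.2, b4.1} {b1.1, b1.2, b3.1} {b2.1, b2.2, b3.2, b4.2}
The forms coincide; equal.


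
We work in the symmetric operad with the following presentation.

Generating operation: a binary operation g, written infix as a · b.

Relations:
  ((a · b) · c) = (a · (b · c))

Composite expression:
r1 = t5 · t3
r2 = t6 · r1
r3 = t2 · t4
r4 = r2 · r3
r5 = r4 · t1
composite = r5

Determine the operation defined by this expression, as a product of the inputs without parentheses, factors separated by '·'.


t6 · t5 · t3 · t2 · t4 · t1

All parenthesizations of g agree; list the t-inputs left to right.
(t5 · t3) unparenthesizes to t5 · t3
(t6 · (t5 · t3)) unparenthesizes to t6 · t5 · t3
(t2 · t4) unparenthesizes to t2 · t4
((t6 · (t5 · t3)) · (t2 · t4)) unparenthesizes to t6 · t5 · t3 · t2 · t4
(((t6 · (t5 · t3)) · (t2 · t4)) · t1) unparenthesizes to t6 · t5 · t3 · t2 · t4 · t1


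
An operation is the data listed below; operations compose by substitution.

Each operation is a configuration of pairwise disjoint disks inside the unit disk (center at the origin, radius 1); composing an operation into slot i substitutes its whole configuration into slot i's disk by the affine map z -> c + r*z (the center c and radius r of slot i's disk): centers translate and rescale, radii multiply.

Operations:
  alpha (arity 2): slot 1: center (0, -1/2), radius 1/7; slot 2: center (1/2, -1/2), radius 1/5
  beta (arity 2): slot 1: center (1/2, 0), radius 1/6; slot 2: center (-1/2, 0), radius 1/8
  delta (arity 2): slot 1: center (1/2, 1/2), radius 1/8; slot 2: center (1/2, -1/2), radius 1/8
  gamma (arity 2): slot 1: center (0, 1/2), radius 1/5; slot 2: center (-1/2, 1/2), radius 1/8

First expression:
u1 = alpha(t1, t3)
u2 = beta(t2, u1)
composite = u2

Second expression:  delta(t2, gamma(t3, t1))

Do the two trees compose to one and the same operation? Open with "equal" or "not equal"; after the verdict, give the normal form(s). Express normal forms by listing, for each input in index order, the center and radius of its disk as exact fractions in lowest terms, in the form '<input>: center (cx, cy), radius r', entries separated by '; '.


The first composite normalizes to t1: center (-1/2, -1/16), radius 1/56; t2: center (1/2, 0), radius 1/6; t3: center (-7/16, -1/16), radius 1/40
The second composite normalizes to t1: center (7/16, -7/16), radius 1/64; t2: center (1/2, 1/2), radius 1/8; t3: center (1/2, -7/16), radius 1/40
The forms do not match — not equal.

not equal — first t1: center (-1/2, -1/16), radius 1/56; t2: center (1/2, 0), radius 1/6; t3: center (-7/16, -1/16), radius 1/40, second t1: center (7/16, -7/16), radius 1/64; t2: center (1/2, 1/2), radius 1/8; t3: center (1/2, -7/16), radius 1/40


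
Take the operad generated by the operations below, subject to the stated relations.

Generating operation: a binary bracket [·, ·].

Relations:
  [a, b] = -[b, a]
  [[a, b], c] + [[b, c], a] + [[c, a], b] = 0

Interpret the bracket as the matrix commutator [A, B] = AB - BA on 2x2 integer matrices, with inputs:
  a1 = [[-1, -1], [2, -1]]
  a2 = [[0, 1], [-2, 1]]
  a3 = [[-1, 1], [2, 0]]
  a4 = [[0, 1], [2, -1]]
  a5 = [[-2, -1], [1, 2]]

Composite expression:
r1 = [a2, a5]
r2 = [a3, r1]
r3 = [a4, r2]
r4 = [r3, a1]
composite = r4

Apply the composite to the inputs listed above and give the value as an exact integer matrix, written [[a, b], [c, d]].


[a2, a5] = [[-1, 5], [9, 1]]
[a3, [a2, a5]] = [[-1, -3], [5, 1]]
[a4, [a3, [a2, a5]]] = [[11, -1], [-9, -11]]
[[a4, [a3, [a2, a5]]], a1] = [[-11, -22], [-44, 11]]

[[-11, -22], [-44, 11]]


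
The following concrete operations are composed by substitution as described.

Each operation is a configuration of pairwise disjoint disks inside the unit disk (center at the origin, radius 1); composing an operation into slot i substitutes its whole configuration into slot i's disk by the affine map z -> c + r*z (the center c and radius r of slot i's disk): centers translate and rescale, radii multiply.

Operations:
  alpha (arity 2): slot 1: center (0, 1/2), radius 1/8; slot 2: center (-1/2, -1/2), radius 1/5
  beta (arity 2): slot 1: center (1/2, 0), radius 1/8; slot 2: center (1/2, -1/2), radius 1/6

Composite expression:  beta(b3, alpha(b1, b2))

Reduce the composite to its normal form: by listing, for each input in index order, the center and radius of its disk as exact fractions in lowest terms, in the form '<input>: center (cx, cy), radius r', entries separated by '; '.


b1: center (1/2, -5/12), radius 1/48; b2: center (5/12, -7/12), radius 1/30; b3: center (1/2, 0), radius 1/8


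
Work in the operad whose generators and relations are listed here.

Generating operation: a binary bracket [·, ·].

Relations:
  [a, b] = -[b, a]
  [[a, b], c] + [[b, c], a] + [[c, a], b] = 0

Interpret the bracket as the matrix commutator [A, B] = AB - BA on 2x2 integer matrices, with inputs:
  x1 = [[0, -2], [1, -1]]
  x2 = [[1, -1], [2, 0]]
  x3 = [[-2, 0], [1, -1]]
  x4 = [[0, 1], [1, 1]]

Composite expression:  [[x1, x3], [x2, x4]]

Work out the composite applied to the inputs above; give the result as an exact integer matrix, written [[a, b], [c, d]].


[[6, -12], [0, -6]]

[x1, x3] = [[-2, -2], [-2, 2]]
[x2, x4] = [[-3, 0], [-3, 3]]
[[x1, x3], [x2, x4]] = [[6, -12], [0, -6]]


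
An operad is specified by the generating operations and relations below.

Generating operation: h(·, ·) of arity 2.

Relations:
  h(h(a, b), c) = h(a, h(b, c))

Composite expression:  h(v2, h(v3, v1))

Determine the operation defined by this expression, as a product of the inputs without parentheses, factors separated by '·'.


v2 · v3 · v1


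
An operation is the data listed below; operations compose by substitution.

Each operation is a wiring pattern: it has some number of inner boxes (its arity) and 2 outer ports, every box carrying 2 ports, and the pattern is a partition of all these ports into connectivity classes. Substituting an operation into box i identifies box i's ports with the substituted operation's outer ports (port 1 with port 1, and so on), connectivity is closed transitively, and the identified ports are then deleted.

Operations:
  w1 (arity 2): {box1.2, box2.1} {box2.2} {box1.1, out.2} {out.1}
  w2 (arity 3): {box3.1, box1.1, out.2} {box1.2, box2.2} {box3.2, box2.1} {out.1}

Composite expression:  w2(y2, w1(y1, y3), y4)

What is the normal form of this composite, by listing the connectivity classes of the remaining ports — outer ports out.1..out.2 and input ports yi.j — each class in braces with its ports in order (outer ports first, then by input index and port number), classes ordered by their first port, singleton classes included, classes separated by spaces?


{out.1} {out.2, y2.1, y4.1} {y1.1, y2.2} {y1.2, y3.1} {y3.2} {y4.2}

Connectivity passes through glued w2-boundaries; trace each wire chain.
stage w1: inputs (y1, y3), connectivity {out.1} {out.2, y1.1} {y1.2, y3.1} {y3.2}, out.j its boundary
stage w2: inputs (y2, y1, y3, y4), connectivity {out.1} {out.2, y2.1, y4.1} {y1.1, y2.2} {y1.2, y3.1} {y3.2} {y4.2}, out.j its boundary


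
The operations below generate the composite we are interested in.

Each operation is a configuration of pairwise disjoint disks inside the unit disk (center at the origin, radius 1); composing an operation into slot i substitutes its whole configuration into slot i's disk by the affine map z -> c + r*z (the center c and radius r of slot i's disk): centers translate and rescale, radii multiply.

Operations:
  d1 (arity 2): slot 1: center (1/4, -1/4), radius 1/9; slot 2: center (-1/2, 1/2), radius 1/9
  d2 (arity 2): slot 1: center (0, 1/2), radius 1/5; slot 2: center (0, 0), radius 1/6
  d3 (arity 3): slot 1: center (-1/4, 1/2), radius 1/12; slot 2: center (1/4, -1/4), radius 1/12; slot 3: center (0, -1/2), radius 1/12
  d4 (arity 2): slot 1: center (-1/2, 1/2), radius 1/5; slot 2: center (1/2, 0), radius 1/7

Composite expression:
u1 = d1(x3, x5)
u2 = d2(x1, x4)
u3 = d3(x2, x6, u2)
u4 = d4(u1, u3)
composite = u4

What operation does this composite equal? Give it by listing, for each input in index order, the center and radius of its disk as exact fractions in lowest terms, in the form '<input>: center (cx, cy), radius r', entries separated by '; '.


x1: center (1/2, -11/168), radius 1/420; x2: center (13/28, 1/14), radius 1/84; x3: center (-9/20, 9/20), radius 1/45; x4: center (1/2, -1/14), radius 1/504; x5: center (-3/5, 3/5), radius 1/45; x6: center (15/28, -1/28), radius 1/84

Nesting under d4 composes maps z -> c + r*z down each x-path.
tracing x3 down its 2-map path: center (-9/20, 9/20), radius 1/45
tracing x5 down its 2-map path: center (-3/5, 3/5), radius 1/45
tracing x2 down its 2-map path: center (13/28, 1/14), radius 1/84
tracing x6 down its 2-map path: center (15/28, -1/28), radius 1/84
tracing x1 down its 3-map path: center (1/2, -11/168), radius 1/420
tracing x4 down its 3-map path: center (1/2, -1/14), radius 1/504


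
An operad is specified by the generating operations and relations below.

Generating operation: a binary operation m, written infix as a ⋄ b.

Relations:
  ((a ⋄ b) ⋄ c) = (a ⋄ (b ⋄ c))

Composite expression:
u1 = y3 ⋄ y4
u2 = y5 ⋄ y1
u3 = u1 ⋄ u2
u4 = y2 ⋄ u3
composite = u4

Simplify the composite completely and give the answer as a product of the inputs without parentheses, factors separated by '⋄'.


The m-tree's shape is irrelevant; the y-reading-order decides.
(y3 ⋄ y4) flattens to y3 ⋄ y4
(y5 ⋄ y1) flattens to y5 ⋄ y1
((y3 ⋄ y4) ⋄ (y5 ⋄ y1)) flattens to y3 ⋄ y4 ⋄ y5 ⋄ y1
(y2 ⋄ ((y3 ⋄ y4) ⋄ (y5 ⋄ y1))) flattens to y2 ⋄ y3 ⋄ y4 ⋄ y5 ⋄ y1

y2 ⋄ y3 ⋄ y4 ⋄ y5 ⋄ y1


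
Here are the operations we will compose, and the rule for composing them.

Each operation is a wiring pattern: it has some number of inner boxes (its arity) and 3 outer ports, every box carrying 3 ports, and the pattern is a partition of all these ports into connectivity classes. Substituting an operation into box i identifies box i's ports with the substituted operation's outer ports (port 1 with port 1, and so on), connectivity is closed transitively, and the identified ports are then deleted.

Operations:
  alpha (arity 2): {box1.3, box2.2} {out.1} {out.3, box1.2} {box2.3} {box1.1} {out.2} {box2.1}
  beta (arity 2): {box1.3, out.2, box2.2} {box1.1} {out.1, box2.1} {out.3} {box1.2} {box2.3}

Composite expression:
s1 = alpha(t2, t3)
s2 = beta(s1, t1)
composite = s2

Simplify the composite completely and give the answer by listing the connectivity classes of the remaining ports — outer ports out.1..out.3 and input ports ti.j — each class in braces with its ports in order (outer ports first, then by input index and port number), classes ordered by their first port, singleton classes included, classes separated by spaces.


{out.1, t1.1} {out.2, t1.2, t2.2} {out.3} {t1.3} {t2.1} {t2.3, t3.2} {t3.1} {t3.3}

Substituting into beta glues patterns; closure does the rest.
composing alpha on (t2, t3), with out.j its own outer ports: {out.1} {out.2} {out.3, t2.2} {t2.1} {t2.3, t3.2} {t3.1} {t3.3}
composing beta on (t2, t3, t1), with out.j its own outer ports: {out.1, t1.1} {out.2, t1.2, t2.2} {out.3} {t1.3} {t2.1} {t2.3, t3.2} {t3.1} {t3.3}


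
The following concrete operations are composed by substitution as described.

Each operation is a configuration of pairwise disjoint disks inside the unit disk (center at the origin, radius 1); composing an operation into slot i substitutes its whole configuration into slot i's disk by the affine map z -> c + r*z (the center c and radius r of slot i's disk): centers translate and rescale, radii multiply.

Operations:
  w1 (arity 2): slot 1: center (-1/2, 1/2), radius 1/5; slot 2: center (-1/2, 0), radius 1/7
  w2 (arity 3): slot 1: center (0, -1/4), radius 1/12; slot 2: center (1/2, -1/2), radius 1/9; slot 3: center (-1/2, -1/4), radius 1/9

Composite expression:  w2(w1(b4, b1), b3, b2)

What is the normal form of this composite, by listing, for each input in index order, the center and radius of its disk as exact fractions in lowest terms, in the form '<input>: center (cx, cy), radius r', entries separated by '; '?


b1: center (-1/24, -1/4), radius 1/84; b2: center (-1/2, -1/4), radius 1/9; b3: center (1/2, -1/2), radius 1/9; b4: center (-1/24, -5/24), radius 1/60

Nesting under w2 composes maps z -> c + r*z down each b-path.
tracing b4 down its 2-map path: center (-1/24, -5/24), radius 1/60
tracing b1 down its 2-map path: center (-1/24, -1/4), radius 1/84
tracing b3 down its 1-map path: center (1/2, -1/2), radius 1/9
tracing b2 down its 1-map path: center (-1/2, -1/4), radius 1/9


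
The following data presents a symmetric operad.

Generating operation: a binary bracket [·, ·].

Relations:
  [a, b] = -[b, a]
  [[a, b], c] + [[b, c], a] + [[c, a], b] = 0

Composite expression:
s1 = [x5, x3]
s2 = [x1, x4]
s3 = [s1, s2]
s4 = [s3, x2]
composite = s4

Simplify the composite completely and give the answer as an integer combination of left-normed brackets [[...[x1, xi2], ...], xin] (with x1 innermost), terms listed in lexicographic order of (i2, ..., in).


[[[[x1, x4], x3], x5], x2] - [[[[x1, x4], x5], x3], x2]


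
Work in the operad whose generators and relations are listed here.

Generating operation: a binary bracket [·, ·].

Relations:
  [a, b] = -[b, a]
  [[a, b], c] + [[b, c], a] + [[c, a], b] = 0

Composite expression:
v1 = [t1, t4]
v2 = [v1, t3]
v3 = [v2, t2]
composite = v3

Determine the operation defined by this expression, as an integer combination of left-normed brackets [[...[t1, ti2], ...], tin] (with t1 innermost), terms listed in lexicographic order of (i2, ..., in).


[[[t1, t4], t3], t2]

A multilinear Lie element is pinned by t1-initial words (t1 innermost).
Composite bracket: [[[t1, t4], t3], t2]
Each bracket splits as ab - ba, giving 8 signed words (2^3 = 8).
Words beginning with t1 determine it all:
  from t1t4t3t2, sign +1: term +[[[t1, t4], t3], t2]


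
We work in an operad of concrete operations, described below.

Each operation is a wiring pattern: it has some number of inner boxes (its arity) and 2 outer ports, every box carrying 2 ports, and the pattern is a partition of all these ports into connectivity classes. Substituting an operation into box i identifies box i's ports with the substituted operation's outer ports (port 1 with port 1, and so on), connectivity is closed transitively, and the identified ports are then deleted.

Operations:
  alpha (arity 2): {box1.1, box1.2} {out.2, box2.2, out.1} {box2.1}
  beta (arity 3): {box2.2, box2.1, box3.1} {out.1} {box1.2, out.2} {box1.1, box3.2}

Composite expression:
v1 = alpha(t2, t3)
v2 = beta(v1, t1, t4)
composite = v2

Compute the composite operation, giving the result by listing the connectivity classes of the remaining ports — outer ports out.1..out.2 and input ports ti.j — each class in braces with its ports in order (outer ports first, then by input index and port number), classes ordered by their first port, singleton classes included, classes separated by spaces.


{out.1} {out.2, t3.2, t4.2} {t1.1, t1.2, t4.1} {t2.1, t2.2} {t3.1}

Two ports join when wires chain via beta-identified ports.
stage alpha: inputs (t2, t3), connectivity {out.1, out.2, t3.2} {t2.1, t2.2} {t3.1}, out.j its boundary
stage beta: inputs (t2, t3, t1, t4), connectivity {out.1} {out.2, t3.2, t4.2} {t1.1, t1.2, t4.1} {t2.1, t2.2} {t3.1}, out.j its boundary


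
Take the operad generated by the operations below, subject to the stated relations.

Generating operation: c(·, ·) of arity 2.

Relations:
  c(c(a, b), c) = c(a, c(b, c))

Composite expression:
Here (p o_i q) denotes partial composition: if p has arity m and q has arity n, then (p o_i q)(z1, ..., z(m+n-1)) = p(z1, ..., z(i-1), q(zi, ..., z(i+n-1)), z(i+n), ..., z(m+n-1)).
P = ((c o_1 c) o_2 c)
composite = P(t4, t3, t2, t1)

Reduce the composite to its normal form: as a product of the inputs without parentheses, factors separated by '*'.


t4 * t3 * t2 * t1

Every regrouping of c is equal, so read the t-inputs in written order.
c(t3, t2) reduces to t3 * t2
c(t4, c(t3, t2)) reduces to t4 * t3 * t2
c(c(t4, c(t3, t2)), t1) reduces to t4 * t3 * t2 * t1


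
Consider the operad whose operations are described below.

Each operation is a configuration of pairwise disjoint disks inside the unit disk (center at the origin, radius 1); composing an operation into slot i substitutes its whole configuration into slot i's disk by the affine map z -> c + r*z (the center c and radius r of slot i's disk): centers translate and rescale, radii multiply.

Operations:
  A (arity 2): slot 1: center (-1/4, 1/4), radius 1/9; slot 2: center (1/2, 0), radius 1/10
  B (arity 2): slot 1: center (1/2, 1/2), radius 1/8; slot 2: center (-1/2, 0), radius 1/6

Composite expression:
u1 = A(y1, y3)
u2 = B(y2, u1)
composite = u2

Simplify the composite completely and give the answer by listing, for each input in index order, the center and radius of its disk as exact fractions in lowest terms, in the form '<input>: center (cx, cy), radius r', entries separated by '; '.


Affine substitution under B: radii multiply and y-centers shift.
for y2, the 1-step affine chain lands on center (1/2, 1/2), radius 1/8
for y1, the 2-step affine chain lands on center (-13/24, 1/24), radius 1/54
for y3, the 2-step affine chain lands on center (-5/12, 0), radius 1/60

y1: center (-13/24, 1/24), radius 1/54; y2: center (1/2, 1/2), radius 1/8; y3: center (-5/12, 0), radius 1/60


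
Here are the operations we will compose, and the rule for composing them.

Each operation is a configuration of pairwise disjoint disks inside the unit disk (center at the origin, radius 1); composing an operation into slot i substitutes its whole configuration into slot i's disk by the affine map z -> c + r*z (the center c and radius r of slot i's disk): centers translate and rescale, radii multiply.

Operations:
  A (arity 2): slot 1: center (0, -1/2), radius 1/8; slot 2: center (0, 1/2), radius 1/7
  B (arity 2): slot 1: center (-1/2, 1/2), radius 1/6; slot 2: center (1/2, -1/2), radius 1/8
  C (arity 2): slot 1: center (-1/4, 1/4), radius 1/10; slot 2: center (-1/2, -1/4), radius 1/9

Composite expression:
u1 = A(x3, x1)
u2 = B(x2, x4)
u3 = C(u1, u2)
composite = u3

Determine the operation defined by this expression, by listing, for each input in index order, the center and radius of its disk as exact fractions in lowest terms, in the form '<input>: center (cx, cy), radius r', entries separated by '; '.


x1: center (-1/4, 3/10), radius 1/70; x2: center (-5/9, -7/36), radius 1/54; x3: center (-1/4, 1/5), radius 1/80; x4: center (-4/9, -11/36), radius 1/72

Each x-disk chains the slot maps above it in C; radii multiply.
tracing x3 down its 2-map path: center (-1/4, 1/5), radius 1/80
tracing x1 down its 2-map path: center (-1/4, 3/10), radius 1/70
tracing x2 down its 2-map path: center (-5/9, -7/36), radius 1/54
tracing x4 down its 2-map path: center (-4/9, -11/36), radius 1/72


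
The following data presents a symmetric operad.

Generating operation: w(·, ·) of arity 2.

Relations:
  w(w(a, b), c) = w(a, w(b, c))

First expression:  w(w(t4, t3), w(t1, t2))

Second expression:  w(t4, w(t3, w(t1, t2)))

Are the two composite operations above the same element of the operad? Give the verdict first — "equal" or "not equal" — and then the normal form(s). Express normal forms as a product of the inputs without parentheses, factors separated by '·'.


equal; both compose to t4 · t3 · t1 · t2

The first expression, normalized: t4 · t3 · t1 · t2
The second expression, normalized: t4 · t3 · t1 · t2
One common form — equal.


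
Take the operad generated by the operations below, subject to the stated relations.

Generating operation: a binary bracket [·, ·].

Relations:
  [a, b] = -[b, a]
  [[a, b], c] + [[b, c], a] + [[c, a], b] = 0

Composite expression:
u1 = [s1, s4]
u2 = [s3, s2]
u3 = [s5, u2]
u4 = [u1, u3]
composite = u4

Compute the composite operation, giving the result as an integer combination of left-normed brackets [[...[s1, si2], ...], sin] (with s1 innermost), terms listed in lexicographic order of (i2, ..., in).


[[[[s1, s4], s2], s3], s5] - [[[[s1, s4], s3], s2], s5] - [[[[s1, s4], s5], s2], s3] + [[[[s1, s4], s5], s3], s2]

Skip Jacobi rewriting: expand, keep s1-initial words, read off terms.
Composite bracket: [[s1, s4], [s5, [s3, s2]]]
Under [a, b] = ab - ba we get 16 signed associative words (2^4 = 16).
Keep just the words that open with s1:
  the word s1s4s2s3s5 carries sign +1 and contributes +[[[[s1, s4], s2], s3], s5]
  the word s1s4s3s2s5 carries sign -1 and contributes -[[[[s1, s4], s3], s2], s5]
  the word s1s4s5s2s3 carries sign -1 and contributes -[[[[s1, s4], s5], s2], s3]
  the word s1s4s5s3s2 carries sign +1 and contributes +[[[[s1, s4], s5], s3], s2]


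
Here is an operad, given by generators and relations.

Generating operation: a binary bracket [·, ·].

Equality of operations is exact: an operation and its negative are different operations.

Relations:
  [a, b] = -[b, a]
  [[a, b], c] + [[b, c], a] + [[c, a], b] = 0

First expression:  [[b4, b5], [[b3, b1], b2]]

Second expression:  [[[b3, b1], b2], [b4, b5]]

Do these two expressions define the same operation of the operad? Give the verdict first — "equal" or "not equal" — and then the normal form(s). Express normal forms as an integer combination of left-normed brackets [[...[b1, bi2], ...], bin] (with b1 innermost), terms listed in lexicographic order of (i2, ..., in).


not equal; first: [[[[b1, b3], b2], b4], b5] - [[[[b1, b3], b2], b5], b4]; second: -[[[[b1, b3], b2], b4], b5] + [[[[b1, b3], b2], b5], b4]

The first composite normalizes to [[[[b1, b3], b2], b4], b5] - [[[[b1, b3], b2], b5], b4]
The second composite normalizes to -[[[[b1, b3], b2], b4], b5] + [[[[b1, b3], b2], b5], b4]
The forms do not match — not equal.


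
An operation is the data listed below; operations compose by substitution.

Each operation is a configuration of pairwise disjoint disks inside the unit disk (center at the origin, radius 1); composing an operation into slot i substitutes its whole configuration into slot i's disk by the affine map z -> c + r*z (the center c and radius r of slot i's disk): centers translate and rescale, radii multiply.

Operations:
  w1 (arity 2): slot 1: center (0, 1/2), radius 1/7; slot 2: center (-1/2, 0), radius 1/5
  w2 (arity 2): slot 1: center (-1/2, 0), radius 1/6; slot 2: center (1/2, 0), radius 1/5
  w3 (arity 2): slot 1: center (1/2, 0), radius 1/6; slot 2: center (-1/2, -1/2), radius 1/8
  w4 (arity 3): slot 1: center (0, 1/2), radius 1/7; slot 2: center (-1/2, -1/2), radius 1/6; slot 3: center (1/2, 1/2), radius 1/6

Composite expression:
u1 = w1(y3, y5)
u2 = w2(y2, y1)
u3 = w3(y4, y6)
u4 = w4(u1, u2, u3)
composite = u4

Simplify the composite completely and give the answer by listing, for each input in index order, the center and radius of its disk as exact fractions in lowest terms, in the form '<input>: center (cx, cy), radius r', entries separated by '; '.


y1: center (-5/12, -1/2), radius 1/30; y2: center (-7/12, -1/2), radius 1/36; y3: center (0, 4/7), radius 1/49; y4: center (7/12, 1/2), radius 1/36; y5: center (-1/14, 1/2), radius 1/35; y6: center (5/12, 5/12), radius 1/48

Only the slot chain above each y matters under w4; compose those maps.
y3: after 2 affine steps, its disk has center (0, 4/7), radius 1/49
y5: after 2 affine steps, its disk has center (-1/14, 1/2), radius 1/35
y2: after 2 affine steps, its disk has center (-7/12, -1/2), radius 1/36
y1: after 2 affine steps, its disk has center (-5/12, -1/2), radius 1/30
y4: after 2 affine steps, its disk has center (7/12, 1/2), radius 1/36
y6: after 2 affine steps, its disk has center (5/12, 5/12), radius 1/48


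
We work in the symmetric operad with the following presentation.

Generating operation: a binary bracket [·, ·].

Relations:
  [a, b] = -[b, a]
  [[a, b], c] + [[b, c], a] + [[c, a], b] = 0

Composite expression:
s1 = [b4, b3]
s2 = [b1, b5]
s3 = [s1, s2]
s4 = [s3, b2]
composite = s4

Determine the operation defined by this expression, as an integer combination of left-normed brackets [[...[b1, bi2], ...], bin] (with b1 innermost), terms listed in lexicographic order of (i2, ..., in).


In the tensor algebra, words opening b1 carry the b1-anchored form.
Composite bracket: [[[b4, b3], [b1, b5]], b2]
The bracket unfolds into 16 signed words via [a, b] = ab - ba (2^4 = 16).
Keep just the words that open with b1:
  sign of b1b5b3b4b2 is +1, so it contributes +[[[[b1, b5], b3], b4], b2]
  sign of b1b5b4b3b2 is -1, so it contributes -[[[[b1, b5], b4], b3], b2]

[[[[b1, b5], b3], b4], b2] - [[[[b1, b5], b4], b3], b2]


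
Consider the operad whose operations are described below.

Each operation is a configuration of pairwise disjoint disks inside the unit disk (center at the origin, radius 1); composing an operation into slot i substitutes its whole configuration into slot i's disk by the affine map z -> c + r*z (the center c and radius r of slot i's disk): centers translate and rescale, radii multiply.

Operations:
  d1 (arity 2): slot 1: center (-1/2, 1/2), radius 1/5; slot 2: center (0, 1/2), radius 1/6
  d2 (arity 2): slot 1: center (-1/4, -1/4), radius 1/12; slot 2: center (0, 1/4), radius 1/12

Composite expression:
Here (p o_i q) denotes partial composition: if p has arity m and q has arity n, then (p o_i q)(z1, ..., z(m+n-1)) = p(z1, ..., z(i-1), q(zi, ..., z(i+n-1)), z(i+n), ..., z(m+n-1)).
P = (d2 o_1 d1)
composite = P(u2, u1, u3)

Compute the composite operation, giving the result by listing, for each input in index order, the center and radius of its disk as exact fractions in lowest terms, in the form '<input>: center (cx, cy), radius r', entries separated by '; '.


Only the slot chain above each u matters under d2; compose those maps.
input u2: composing its 2 substitution steps yields center (-7/24, -5/24), radius 1/60
input u1: composing its 2 substitution steps yields center (-1/4, -5/24), radius 1/72
input u3: composing its 1 substitution step yields center (0, 1/4), radius 1/12

u1: center (-1/4, -5/24), radius 1/72; u2: center (-7/24, -5/24), radius 1/60; u3: center (0, 1/4), radius 1/12


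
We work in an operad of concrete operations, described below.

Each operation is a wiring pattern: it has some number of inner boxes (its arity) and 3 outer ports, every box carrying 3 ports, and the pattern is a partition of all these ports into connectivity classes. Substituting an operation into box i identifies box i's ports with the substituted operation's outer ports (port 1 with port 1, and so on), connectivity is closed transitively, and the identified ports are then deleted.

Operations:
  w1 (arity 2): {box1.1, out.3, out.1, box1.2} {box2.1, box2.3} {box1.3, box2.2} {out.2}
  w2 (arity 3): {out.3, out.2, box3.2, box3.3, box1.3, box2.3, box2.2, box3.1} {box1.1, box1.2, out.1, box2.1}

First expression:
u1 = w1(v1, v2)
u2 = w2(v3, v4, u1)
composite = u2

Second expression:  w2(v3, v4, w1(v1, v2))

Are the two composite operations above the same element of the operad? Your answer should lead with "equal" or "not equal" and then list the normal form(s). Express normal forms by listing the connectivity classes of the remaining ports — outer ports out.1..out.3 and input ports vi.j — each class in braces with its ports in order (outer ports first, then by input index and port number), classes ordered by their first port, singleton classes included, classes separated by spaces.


The first expression reduces to {out.1, v3.1, v3.2, v4.1} {out.2, out.3, v1.1, v1.2, v3.3, v4.2, v4.3} {v1.3, v2.2} {v2.1, v2.3}
The second expression reduces to {out.1, v3.1, v3.2, v4.1} {out.2, out.3, v1.1, v1.2, v3.3, v4.2, v4.3} {v1.3, v2.2} {v2.1, v2.3}
One common form — equal.

equal; both compose to {out.1, v3.1, v3.2, v4.1} {out.2, out.3, v1.1, v1.2, v3.3, v4.2, v4.3} {v1.3, v2.2} {v2.1, v2.3}


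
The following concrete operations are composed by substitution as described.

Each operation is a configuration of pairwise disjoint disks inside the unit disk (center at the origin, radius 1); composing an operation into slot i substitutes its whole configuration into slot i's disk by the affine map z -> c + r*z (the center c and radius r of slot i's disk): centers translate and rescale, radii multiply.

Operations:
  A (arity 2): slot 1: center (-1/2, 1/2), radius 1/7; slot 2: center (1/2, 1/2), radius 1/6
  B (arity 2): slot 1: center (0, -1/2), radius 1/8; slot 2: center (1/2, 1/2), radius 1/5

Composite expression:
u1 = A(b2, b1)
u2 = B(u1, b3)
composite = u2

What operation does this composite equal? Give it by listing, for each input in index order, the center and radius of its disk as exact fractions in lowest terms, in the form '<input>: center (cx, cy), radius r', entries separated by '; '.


Only the slot chain above each b matters under B; compose those maps.
input b2: applying the 2 nested substitutions gives center (-1/16, -7/16), radius 1/56
input b1: applying the 2 nested substitutions gives center (1/16, -7/16), radius 1/48
input b3: applying the 1 nested substitution gives center (1/2, 1/2), radius 1/5

b1: center (1/16, -7/16), radius 1/48; b2: center (-1/16, -7/16), radius 1/56; b3: center (1/2, 1/2), radius 1/5


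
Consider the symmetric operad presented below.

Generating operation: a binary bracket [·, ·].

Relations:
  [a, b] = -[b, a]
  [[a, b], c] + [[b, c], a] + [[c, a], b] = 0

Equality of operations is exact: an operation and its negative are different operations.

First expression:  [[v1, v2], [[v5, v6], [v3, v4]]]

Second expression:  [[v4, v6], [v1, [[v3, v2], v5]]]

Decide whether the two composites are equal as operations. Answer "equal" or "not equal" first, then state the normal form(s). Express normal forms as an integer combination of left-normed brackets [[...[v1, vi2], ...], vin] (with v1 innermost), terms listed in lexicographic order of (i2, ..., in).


not equal: they reduce to -[[[[[v1, v2], v3], v4], v5], v6] + [[[[[v1, v2], v3], v4], v6], v5] + [[[[[v1, v2], v4], v3], v5], v6] - [[[[[v1, v2], v4], v3], v6], v5] + [[[[[v1, v2], v5], v6], v3], v4] - [[[[[v1, v2], v5], v6], v4], v3] - [[[[[v1, v2], v6], v5], v3], v4] + [[[[[v1, v2], v6], v5], v4], v3] and [[[[[v1, v2], v3], v5], v4], v6] - [[[[[v1, v2], v3], v5], v6], v4] - [[[[[v1, v3], v2], v5], v4], v6] + [[[[[v1, v3], v2], v5], v6], v4] - [[[[[v1, v5], v2], v3], v4], v6] + [[[[[v1, v5], v2], v3], v6], v4] + [[[[[v1, v5], v3], v2], v4], v6] - [[[[[v1, v5], v3], v2], v6], v4]

The first composite normalizes to -[[[[[v1, v2], v3], v4], v5], v6] + [[[[[v1, v2], v3], v4], v6], v5] + [[[[[v1, v2], v4], v3], v5], v6] - [[[[[v1, v2], v4], v3], v6], v5] + [[[[[v1, v2], v5], v6], v3], v4] - [[[[[v1, v2], v5], v6], v4], v3] - [[[[[v1, v2], v6], v5], v3], v4] + [[[[[v1, v2], v6], v5], v4], v3]
The second composite normalizes to [[[[[v1, v2], v3], v5], v4], v6] - [[[[[v1, v2], v3], v5], v6], v4] - [[[[[v1, v3], v2], v5], v4], v6] + [[[[[v1, v3], v2], v5], v6], v4] - [[[[[v1, v5], v2], v3], v4], v6] + [[[[[v1, v5], v2], v3], v6], v4] + [[[[[v1, v5], v3], v2], v4], v6] - [[[[[v1, v5], v3], v2], v6], v4]
Distinct normal forms: not equal.


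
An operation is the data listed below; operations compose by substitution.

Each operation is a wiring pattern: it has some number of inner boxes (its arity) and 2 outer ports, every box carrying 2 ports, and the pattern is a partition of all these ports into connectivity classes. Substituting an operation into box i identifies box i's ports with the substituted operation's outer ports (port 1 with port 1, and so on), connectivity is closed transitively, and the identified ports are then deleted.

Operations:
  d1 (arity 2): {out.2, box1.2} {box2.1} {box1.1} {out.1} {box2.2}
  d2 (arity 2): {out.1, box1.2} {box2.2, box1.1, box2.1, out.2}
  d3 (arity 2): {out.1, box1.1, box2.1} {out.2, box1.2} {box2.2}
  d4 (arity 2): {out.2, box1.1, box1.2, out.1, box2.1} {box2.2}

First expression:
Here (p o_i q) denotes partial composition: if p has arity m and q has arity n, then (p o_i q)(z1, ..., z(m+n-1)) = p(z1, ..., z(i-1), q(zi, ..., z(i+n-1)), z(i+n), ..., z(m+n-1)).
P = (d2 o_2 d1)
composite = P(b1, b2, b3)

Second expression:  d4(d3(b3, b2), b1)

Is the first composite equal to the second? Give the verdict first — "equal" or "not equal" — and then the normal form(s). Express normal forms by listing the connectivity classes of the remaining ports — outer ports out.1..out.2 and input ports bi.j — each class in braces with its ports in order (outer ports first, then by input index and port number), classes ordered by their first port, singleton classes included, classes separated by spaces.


Normal form of the first expression: {out.1, b1.2} {out.2, b1.1, b2.2} {b2.1} {b3.1} {b3.2}
Normal form of the second expression: {out.1, out.2, b1.1, b2.1, b3.1, b3.2} {b1.2} {b2.2}
They disagree, so not equal.

not equal: they reduce to {out.1, b1.2} {out.2, b1.1, b2.2} {b2.1} {b3.1} {b3.2} and {out.1, out.2, b1.1, b2.1, b3.1, b3.2} {b1.2} {b2.2}
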